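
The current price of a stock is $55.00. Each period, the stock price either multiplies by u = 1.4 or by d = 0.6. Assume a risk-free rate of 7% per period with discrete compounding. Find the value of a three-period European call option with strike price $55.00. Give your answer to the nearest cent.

Risk-neutral probability p = (1 + 0.07 − 0.6)/(1.4 − 0.6) = 0.4700/0.8000 = 0.5875
Terminal stock prices: S_uuu = 150.9, S_uud = 64.68, S_udd = 27.72, S_ddd = 11.88
Terminal payoffs (S − K): max(95.92, 0) = 95.92, max(9.68, 0) = 9.68, max(-27.28, 0) = 0, max(-43.12, 0) = 0
Node uu (S = 107.8): V_uu = 1/1.07·[0.5875·95.9200 + 0.4125·9.6800] = 56.3981
Node ud (S = 46.2): V_ud = 1/1.07·[0.5875·9.6800 + 0.4125·0.0000] = 5.3150
Node dd (S = 19.8): V_dd = 1/1.07·[0.5875·0.0000 + 0.4125·0.0000] = 0.0000
Node u (S = 77): V_u = 1/1.07·[0.5875·56.3981 + 0.4125·5.3150] = 33.0153
Node d (S = 33): V_d = 1/1.07·[0.5875·5.3150 + 0.4125·0.0000] = 2.9183
Node 0 (S = 55): V_0 = 1/1.07·[0.5875·33.0153 + 0.4125·2.9183] = 19.2526

$19.25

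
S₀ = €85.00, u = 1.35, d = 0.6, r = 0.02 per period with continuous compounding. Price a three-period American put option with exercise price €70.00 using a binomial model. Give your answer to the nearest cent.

Risk-neutral probability p = (e^0.02 − 0.6)/(1.35 − 0.6) = 0.4202/0.7500 = 0.5603
Terminal stock prices: S_uuu = 209.1, S_uud = 92.95, S_udd = 41.31, S_ddd = 18.36
Terminal payoffs (K − S): max(-139.1, 0) = 0, max(-22.95, 0) = 0, max(28.69, 0) = 28.69, max(51.64, 0) = 51.64
Node uu (S = 154.9): continuation = e^(−0.02)·[0.5603·0.0000 + 0.4397·0.0000] = 0.0000; exercise value = 0.0000 ≤ continuation, so V_uu = 0.0000
Node ud (S = 68.85): continuation = e^(−0.02)·[0.5603·0.0000 + 0.4397·28.6900] = 12.3661; exercise value = 1.1500 ≤ continuation, so V_ud = 12.3661
Node dd (S = 30.6): continuation = e^(−0.02)·[0.5603·28.6900 + 0.4397·51.6400] = 38.0139; exercise value = 39.4000 > continuation, so V_dd = 39.4000 (exercise)
Node u (S = 114.8): continuation = e^(−0.02)·[0.5603·0.0000 + 0.4397·12.3661] = 5.3301; exercise value = 0.0000 ≤ continuation, so V_u = 5.3301
Node d (S = 51): continuation = e^(−0.02)·[0.5603·12.3661 + 0.4397·39.4000] = 23.7735; exercise value = 19.0000 ≤ continuation, so V_d = 23.7735
Node 0 (S = 85): continuation = e^(−0.02)·[0.5603·5.3301 + 0.4397·23.7735] = 13.1741; exercise value = 0.0000 ≤ continuation, so V_0 = 13.1741

€13.17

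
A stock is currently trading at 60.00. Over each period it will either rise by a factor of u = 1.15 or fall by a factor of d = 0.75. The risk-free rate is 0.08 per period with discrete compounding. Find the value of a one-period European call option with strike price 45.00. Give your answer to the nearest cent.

18.33

Risk-neutral probability p = (1 + 0.08 − 0.75)/(1.15 − 0.75) = 0.3300/0.4000 = 0.8250
Terminal stock prices: S_u = 69, S_d = 45
Terminal payoffs (S − K): max(24, 0) = 24, max(0, 0) = 0
Node 0 (S = 60): V_0 = 1/1.08·[0.8250·24.0000 + 0.1750·0.0000] = 18.3333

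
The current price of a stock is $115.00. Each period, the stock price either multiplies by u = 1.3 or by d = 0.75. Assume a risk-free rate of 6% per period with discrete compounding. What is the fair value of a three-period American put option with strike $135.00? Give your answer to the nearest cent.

$25.08

Risk-neutral probability p = (1 + 0.06 − 0.75)/(1.3 − 0.75) = 0.3100/0.5500 = 0.5636
Terminal stock prices: S_uuu = 252.7, S_uud = 145.8, S_udd = 84.09, S_ddd = 48.52
Terminal payoffs (K − S): max(-117.7, 0) = 0, max(-10.76, 0) = 0, max(50.91, 0) = 50.91, max(86.48, 0) = 86.48
Node uu (S = 194.4): continuation = 1/1.06·[0.5636·0.0000 + 0.4364·0.0000] = 0.0000; exercise value = 0.0000 ≤ continuation, so V_uu = 0.0000
Node ud (S = 112.1): continuation = 1/1.06·[0.5636·0.0000 + 0.4364·50.9062] = 20.9563; exercise value = 22.8750 > continuation, so V_ud = 22.8750 (exercise)
Node dd (S = 64.69): continuation = 1/1.06·[0.5636·50.9062 + 0.4364·86.4844] = 62.6710; exercise value = 70.3125 > continuation, so V_dd = 70.3125 (exercise)
Node u (S = 149.5): continuation = 1/1.06·[0.5636·0.0000 + 0.4364·22.8750] = 9.4168; exercise value = 0.0000 ≤ continuation, so V_u = 9.4168
Node d (S = 86.25): continuation = 1/1.06·[0.5636·22.8750 + 0.4364·70.3125] = 41.1085; exercise value = 48.7500 > continuation, so V_d = 48.7500 (exercise)
Node 0 (S = 115): continuation = 1/1.06·[0.5636·9.4168 + 0.4364·48.7500] = 25.0758; exercise value = 20.0000 ≤ continuation, so V_0 = 25.0758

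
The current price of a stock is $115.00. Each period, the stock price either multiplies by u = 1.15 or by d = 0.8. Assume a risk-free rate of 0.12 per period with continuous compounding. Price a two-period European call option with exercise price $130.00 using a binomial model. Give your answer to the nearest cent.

Risk-neutral probability p = (e^0.12 − 0.8)/(1.15 − 0.8) = 0.3275/0.3500 = 0.9357
Terminal stock prices: S_uu = 152.1, S_ud = 105.8, S_dd = 73.6
Terminal payoffs (S − K): max(22.09, 0) = 22.09, max(-24.2, 0) = 0, max(-56.4, 0) = 0
Node u (S = 132.2): V_u = e^(−0.12)·[0.9357·22.0875 + 0.0643·0.0000] = 18.3303
Node d (S = 92): V_d = e^(−0.12)·[0.9357·0.0000 + 0.0643·0.0000] = 0.0000
Node 0 (S = 115): V_0 = e^(−0.12)·[0.9357·18.3303 + 0.0643·0.0000] = 15.2123

$15.21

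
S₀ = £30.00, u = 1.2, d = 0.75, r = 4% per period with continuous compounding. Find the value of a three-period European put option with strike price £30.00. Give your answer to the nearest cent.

Risk-neutral probability p = (e^0.04 − 0.75)/(1.2 − 0.75) = 0.2908/0.4500 = 0.6462
Terminal stock prices: S_uuu = 51.84, S_uud = 32.4, S_udd = 20.25, S_ddd = 12.66
Terminal payoffs (K − S): max(-21.84, 0) = 0, max(-2.4, 0) = 0, max(9.75, 0) = 9.75, max(17.34, 0) = 17.34
Node uu (S = 43.2): V_uu = e^(−0.04)·[0.6462·0.0000 + 0.3538·0.0000] = 0.0000
Node ud (S = 27): V_ud = e^(−0.04)·[0.6462·0.0000 + 0.3538·9.7500] = 3.3139
Node dd (S = 16.88): V_dd = e^(−0.04)·[0.6462·9.7500 + 0.3538·17.3438] = 11.9487
Node u (S = 36): V_u = e^(−0.04)·[0.6462·0.0000 + 0.3538·3.3139] = 1.1263
Node d (S = 22.5): V_d = e^(−0.04)·[0.6462·3.3139 + 0.3538·11.9487] = 6.1188
Node 0 (S = 30): V_0 = e^(−0.04)·[0.6462·1.1263 + 0.3538·6.1188] = 2.7790

£2.78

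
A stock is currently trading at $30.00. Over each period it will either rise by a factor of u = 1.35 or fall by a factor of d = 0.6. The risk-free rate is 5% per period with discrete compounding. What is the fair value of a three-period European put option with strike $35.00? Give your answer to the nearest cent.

Risk-neutral probability p = (1 + 0.05 − 0.6)/(1.35 − 0.6) = 0.4500/0.7500 = 0.6000
Terminal stock prices: S_uuu = 73.81, S_uud = 32.8, S_udd = 14.58, S_ddd = 6.48
Terminal payoffs (K − S): max(-38.81, 0) = 0, max(2.195, 0) = 2.195, max(20.42, 0) = 20.42, max(28.52, 0) = 28.52
Node uu (S = 54.68): V_uu = 1/1.05·[0.6000·0.0000 + 0.4000·2.1950] = 0.8362
Node ud (S = 24.3): V_ud = 1/1.05·[0.6000·2.1950 + 0.4000·20.4200] = 9.0333
Node dd (S = 10.8): V_dd = 1/1.05·[0.6000·20.4200 + 0.4000·28.5200] = 22.5333
Node u (S = 40.5): V_u = 1/1.05·[0.6000·0.8362 + 0.4000·9.0333] = 3.9191
Node d (S = 18): V_d = 1/1.05·[0.6000·9.0333 + 0.4000·22.5333] = 13.7460
Node 0 (S = 30): V_0 = 1/1.05·[0.6000·3.9191 + 0.4000·13.7460] = 7.4761

$7.48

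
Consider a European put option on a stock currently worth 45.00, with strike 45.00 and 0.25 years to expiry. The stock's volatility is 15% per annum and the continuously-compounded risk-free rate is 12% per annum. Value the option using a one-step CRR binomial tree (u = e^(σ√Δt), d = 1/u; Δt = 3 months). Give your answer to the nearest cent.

1.00

CRR parameters: u = e^(σ√Δt) = e^(0.15·√0.25) = 1.0779, d = 1/u = 0.9277
Per-period rate: rΔt = 0.12·0.25 = 0.03, so R = e^0.03 = 1.0305
Risk-neutral probability p = (e^0.03 − 0.9277)/(1.0779 − 0.9277) = 0.1027/0.1501 = 0.6841
Terminal stock prices: S_u = 48.5, S_d = 41.75
Terminal payoffs (K − S): max(-3.505, 0) = 0, max(3.252, 0) = 3.252
Node 0 (S = 45): V_0 = e^(−0.03)·[0.6841·0.0000 + 0.3159·3.2515] = 0.9968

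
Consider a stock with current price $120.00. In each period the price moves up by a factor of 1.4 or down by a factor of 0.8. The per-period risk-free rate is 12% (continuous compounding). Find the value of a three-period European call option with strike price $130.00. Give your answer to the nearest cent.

$39.08

Risk-neutral probability p = (e^0.12 − 0.8)/(1.4 − 0.8) = 0.3275/0.6000 = 0.5458
Terminal stock prices: S_uuu = 329.3, S_uud = 188.2, S_udd = 107.5, S_ddd = 61.44
Terminal payoffs (S − K): max(199.3, 0) = 199.3, max(58.16, 0) = 58.16, max(-22.48, 0) = 0, max(-68.56, 0) = 0
Node uu (S = 235.2): V_uu = e^(−0.12)·[0.5458·199.2800 + 0.4542·58.1600] = 119.9003
Node ud (S = 134.4): V_ud = e^(−0.12)·[0.5458·58.1600 + 0.4542·0.0000] = 28.1556
Node dd (S = 76.8): V_dd = e^(−0.12)·[0.5458·0.0000 + 0.4542·0.0000] = 0.0000
Node u (S = 168): V_u = e^(−0.12)·[0.5458·119.9003 + 0.4542·28.1556] = 69.3860
Node d (S = 96): V_d = e^(−0.12)·[0.5458·28.1556 + 0.4542·0.0000] = 13.6303
Node 0 (S = 120): V_0 = e^(−0.12)·[0.5458·69.3860 + 0.4542·13.6303] = 39.0807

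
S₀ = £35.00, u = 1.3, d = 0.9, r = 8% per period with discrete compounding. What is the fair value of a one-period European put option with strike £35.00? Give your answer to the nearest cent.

£1.78

Risk-neutral probability p = (1 + 0.08 − 0.9)/(1.3 − 0.9) = 0.1800/0.4000 = 0.4500
Terminal stock prices: S_u = 45.5, S_d = 31.5
Terminal payoffs (K − S): max(-10.5, 0) = 0, max(3.5, 0) = 3.5
Node 0 (S = 35): V_0 = 1/1.08·[0.4500·0.0000 + 0.5500·3.5000] = 1.7824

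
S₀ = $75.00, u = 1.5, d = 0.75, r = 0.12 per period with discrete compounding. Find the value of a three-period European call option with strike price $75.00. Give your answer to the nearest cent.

Risk-neutral probability p = (1 + 0.12 − 0.75)/(1.5 − 0.75) = 0.3700/0.7500 = 0.4933
Terminal stock prices: S_uuu = 253.1, S_uud = 126.6, S_udd = 63.28, S_ddd = 31.64
Terminal payoffs (S − K): max(178.1, 0) = 178.1, max(51.56, 0) = 51.56, max(-11.72, 0) = 0, max(-43.36, 0) = 0
Node uu (S = 168.8): V_uu = 1/1.12·[0.4933·178.1250 + 0.5067·51.5625] = 101.7857
Node ud (S = 84.38): V_ud = 1/1.12·[0.4933·51.5625 + 0.5067·0.0000] = 22.7121
Node dd (S = 42.19): V_dd = 1/1.12·[0.4933·0.0000 + 0.5067·0.0000] = 0.0000
Node u (S = 112.5): V_u = 1/1.12·[0.4933·101.7857 + 0.5067·22.7121] = 55.1087
Node d (S = 56.25): V_d = 1/1.12·[0.4933·22.7121 + 0.5067·0.0000] = 10.0041
Node 0 (S = 75): V_0 = 1/1.12·[0.4933·55.1087 + 0.5067·10.0041] = 28.7997

$28.80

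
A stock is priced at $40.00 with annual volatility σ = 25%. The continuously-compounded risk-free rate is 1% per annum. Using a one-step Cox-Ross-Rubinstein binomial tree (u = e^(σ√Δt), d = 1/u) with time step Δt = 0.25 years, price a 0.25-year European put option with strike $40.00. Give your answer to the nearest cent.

CRR parameters: u = e^(σ√Δt) = e^(0.25·√0.25) = 1.1331, d = 1/u = 0.8825
Per-period rate: rΔt = 0.01·0.25 = 0.0025, so R = e^0.0025 = 1.0025
Risk-neutral probability p = (e^0.0025 − 0.8825)/(1.1331 − 0.8825) = 0.1200/0.2507 = 0.4788
Terminal stock prices: S_u = 45.33, S_d = 35.3
Terminal payoffs (K − S): max(-5.326, 0) = 0, max(4.7, 0) = 4.7
Node 0 (S = 40): V_0 = e^(−0.0025)·[0.4788·0.0000 + 0.5212·4.7001] = 2.4437

$2.44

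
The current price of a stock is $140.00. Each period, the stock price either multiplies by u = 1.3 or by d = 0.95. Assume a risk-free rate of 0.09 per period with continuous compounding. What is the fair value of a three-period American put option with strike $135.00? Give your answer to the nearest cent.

$2.50

Risk-neutral probability p = (e^0.09 − 0.95)/(1.3 − 0.95) = 0.1442/0.3500 = 0.4119
Terminal stock prices: S_uuu = 307.6, S_uud = 224.8, S_udd = 164.3, S_ddd = 120
Terminal payoffs (K − S): max(-172.6, 0) = 0, max(-89.77, 0) = 0, max(-29.25, 0) = 0, max(14.97, 0) = 14.97
Node uu (S = 236.6): continuation = e^(−0.09)·[0.4119·0.0000 + 0.5881·0.0000] = 0.0000; exercise value = 0.0000 ≤ continuation, so V_uu = 0.0000
Node ud (S = 172.9): continuation = e^(−0.09)·[0.4119·0.0000 + 0.5881·0.0000] = 0.0000; exercise value = 0.0000 ≤ continuation, so V_ud = 0.0000
Node dd (S = 126.3): continuation = e^(−0.09)·[0.4119·0.0000 + 0.5881·14.9675] = 8.0444; exercise value = 8.6500 > continuation, so V_dd = 8.6500 (exercise)
Node u (S = 182): continuation = e^(−0.09)·[0.4119·0.0000 + 0.5881·0.0000] = 0.0000; exercise value = 0.0000 ≤ continuation, so V_u = 0.0000
Node d (S = 133): continuation = e^(−0.09)·[0.4119·0.0000 + 0.5881·8.6500] = 4.6490; exercise value = 2.0000 ≤ continuation, so V_d = 4.6490
Node 0 (S = 140): continuation = e^(−0.09)·[0.4119·0.0000 + 0.5881·4.6490] = 2.4987; exercise value = 0.0000 ≤ continuation, so V_0 = 2.4987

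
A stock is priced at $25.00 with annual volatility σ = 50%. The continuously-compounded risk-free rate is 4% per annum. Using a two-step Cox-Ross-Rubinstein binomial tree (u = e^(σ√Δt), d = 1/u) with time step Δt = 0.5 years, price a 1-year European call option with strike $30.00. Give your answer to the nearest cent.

$3.86

CRR parameters: u = e^(σ√Δt) = e^(0.5·√0.5) = 1.4241, d = 1/u = 0.7022
Per-period rate: rΔt = 0.04·0.5 = 0.02, so R = e^0.02 = 1.0202
Risk-neutral probability p = (e^0.02 − 0.7022)/(1.4241 − 0.7022) = 0.3180/0.7219 = 0.4405
Terminal stock prices: S_uu = 50.7, S_ud = 25, S_dd = 12.33
Terminal payoffs (S − K): max(20.7, 0) = 20.7, max(-5, 0) = 0, max(-17.67, 0) = 0
Node u (S = 35.6): V_u = e^(−0.02)·[0.4405·20.7029 + 0.5595·0.0000] = 8.9391
Node d (S = 17.55): V_d = e^(−0.02)·[0.4405·0.0000 + 0.5595·0.0000] = 0.0000
Node 0 (S = 25): V_0 = e^(−0.02)·[0.4405·8.9391 + 0.5595·0.0000] = 3.8597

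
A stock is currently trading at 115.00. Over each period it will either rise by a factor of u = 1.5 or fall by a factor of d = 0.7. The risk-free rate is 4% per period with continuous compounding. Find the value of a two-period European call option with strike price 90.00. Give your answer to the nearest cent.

42.15

Risk-neutral probability p = (e^0.04 − 0.7)/(1.5 − 0.7) = 0.3408/0.8000 = 0.4260
Terminal stock prices: S_uu = 258.8, S_ud = 120.7, S_dd = 56.35
Terminal payoffs (S − K): max(168.8, 0) = 168.8, max(30.75, 0) = 30.75, max(-33.65, 0) = 0
Node u (S = 172.5): V_u = e^(−0.04)·[0.4260·168.7500 + 0.5740·30.7500] = 86.0290
Node d (S = 80.5): V_d = e^(−0.04)·[0.4260·30.7500 + 0.5740·0.0000] = 12.5863
Node 0 (S = 115): V_0 = e^(−0.04)·[0.4260·86.0290 + 0.5740·12.5863] = 42.1535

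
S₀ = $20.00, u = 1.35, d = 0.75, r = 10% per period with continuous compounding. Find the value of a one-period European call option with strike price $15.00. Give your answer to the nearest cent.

$6.43

Risk-neutral probability p = (e^0.1 − 0.75)/(1.35 − 0.75) = 0.3552/0.6000 = 0.5920
Terminal stock prices: S_u = 27, S_d = 15
Terminal payoffs (S − K): max(12, 0) = 12, max(0, 0) = 0
Node 0 (S = 20): V_0 = e^(−0.1)·[0.5920·12.0000 + 0.4080·0.0000] = 6.4274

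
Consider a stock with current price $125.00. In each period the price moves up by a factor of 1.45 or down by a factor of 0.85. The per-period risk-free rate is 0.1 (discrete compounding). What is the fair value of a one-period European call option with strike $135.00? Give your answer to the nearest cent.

$17.52

Risk-neutral probability p = (1 + 0.1 − 0.85)/(1.45 − 0.85) = 0.2500/0.6000 = 0.4167
Terminal stock prices: S_u = 181.2, S_d = 106.2
Terminal payoffs (S − K): max(46.25, 0) = 46.25, max(-28.75, 0) = 0
Node 0 (S = 125): V_0 = 1/1.1·[0.4167·46.2500 + 0.5833·0.0000] = 17.5189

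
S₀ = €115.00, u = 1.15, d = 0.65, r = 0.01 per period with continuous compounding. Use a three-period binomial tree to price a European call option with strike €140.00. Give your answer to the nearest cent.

€12.65

Risk-neutral probability p = (e^0.01 − 0.65)/(1.15 − 0.65) = 0.3601/0.5000 = 0.7201
Terminal stock prices: S_uuu = 174.9, S_uud = 98.86, S_udd = 55.88, S_ddd = 31.58
Terminal payoffs (S − K): max(34.9, 0) = 34.9, max(-41.14, 0) = 0, max(-84.12, 0) = 0, max(-108.4, 0) = 0
Node uu (S = 152.1): V_uu = e^(−0.01)·[0.7201·34.9006 + 0.2799·0.0000] = 24.8819
Node ud (S = 85.96): V_ud = e^(−0.01)·[0.7201·0.0000 + 0.2799·0.0000] = 0.0000
Node dd (S = 48.59): V_dd = e^(−0.01)·[0.7201·0.0000 + 0.2799·0.0000] = 0.0000
Node u (S = 132.2): V_u = e^(−0.01)·[0.7201·24.8819 + 0.2799·0.0000] = 17.7392
Node d (S = 74.75): V_d = e^(−0.01)·[0.7201·0.0000 + 0.2799·0.0000] = 0.0000
Node 0 (S = 115): V_0 = e^(−0.01)·[0.7201·17.7392 + 0.2799·0.0000] = 12.6469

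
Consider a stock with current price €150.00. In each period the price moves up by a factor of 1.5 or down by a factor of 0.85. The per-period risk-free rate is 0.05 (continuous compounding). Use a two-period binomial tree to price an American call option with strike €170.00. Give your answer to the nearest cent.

€22.75

Risk-neutral probability p = (e^0.05 − 0.85)/(1.5 − 0.85) = 0.2013/0.6500 = 0.3096
Terminal stock prices: S_uu = 337.5, S_ud = 191.2, S_dd = 108.4
Terminal payoffs (S − K): max(167.5, 0) = 167.5, max(21.25, 0) = 21.25, max(-61.63, 0) = 0
Node u (S = 225): continuation = e^(−0.05)·[0.3096·167.5000 + 0.6904·21.2500] = 63.2910; exercise value = 55.0000 ≤ continuation, so V_u = 63.2910
Node d (S = 127.5): continuation = e^(−0.05)·[0.3096·21.2500 + 0.6904·0.0000] = 6.2591; exercise value = 0.0000 ≤ continuation, so V_d = 6.2591
Node 0 (S = 150): continuation = e^(−0.05)·[0.3096·63.2910 + 0.6904·6.2591] = 22.7524; exercise value = 0.0000 ≤ continuation, so V_0 = 22.7524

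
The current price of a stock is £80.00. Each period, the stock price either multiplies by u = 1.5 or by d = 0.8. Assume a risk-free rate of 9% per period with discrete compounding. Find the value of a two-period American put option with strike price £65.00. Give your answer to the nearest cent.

£3.98

Risk-neutral probability p = (1 + 0.09 − 0.8)/(1.5 − 0.8) = 0.2900/0.7000 = 0.4143
Terminal stock prices: S_uu = 180, S_ud = 96, S_dd = 51.2
Terminal payoffs (K − S): max(-115, 0) = 0, max(-31, 0) = 0, max(13.8, 0) = 13.8
Node u (S = 120): continuation = 1/1.09·[0.4143·0.0000 + 0.5857·0.0000] = 0.0000; exercise value = 0.0000 ≤ continuation, so V_u = 0.0000
Node d (S = 64): continuation = 1/1.09·[0.4143·0.0000 + 0.5857·13.8000] = 7.4155; exercise value = 1.0000 ≤ continuation, so V_d = 7.4155
Node 0 (S = 80): continuation = 1/1.09·[0.4143·0.0000 + 0.5857·7.4155] = 3.9847; exercise value = 0.0000 ≤ continuation, so V_0 = 3.9847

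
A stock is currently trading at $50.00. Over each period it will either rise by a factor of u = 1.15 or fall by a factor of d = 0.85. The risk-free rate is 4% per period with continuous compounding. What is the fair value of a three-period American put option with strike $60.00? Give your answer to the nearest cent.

Risk-neutral probability p = (e^0.04 − 0.85)/(1.15 − 0.85) = 0.1908/0.3000 = 0.6360
Terminal stock prices: S_uuu = 76.04, S_uud = 56.21, S_udd = 41.54, S_ddd = 30.71
Terminal payoffs (K − S): max(-16.04, 0) = 0, max(3.794, 0) = 3.794, max(18.46, 0) = 18.46, max(29.29, 0) = 29.29
Node uu (S = 66.12): continuation = e^(−0.04)·[0.6360·0.0000 + 0.3640·3.7938] = 1.3266; exercise value = 0.0000 ≤ continuation, so V_uu = 1.3266
Node ud (S = 48.87): continuation = e^(−0.04)·[0.6360·3.7938 + 0.3640·18.4563] = 8.7724; exercise value = 11.1250 > continuation, so V_ud = 11.1250 (exercise)
Node dd (S = 36.12): continuation = e^(−0.04)·[0.6360·18.4563 + 0.3640·29.2938] = 21.5224; exercise value = 23.8750 > continuation, so V_dd = 23.8750 (exercise)
Node u (S = 57.5): continuation = e^(−0.04)·[0.6360·1.3266 + 0.3640·11.1250] = 4.7010; exercise value = 2.5000 ≤ continuation, so V_u = 4.7010
Node d (S = 42.5): continuation = e^(−0.04)·[0.6360·11.1250 + 0.3640·23.8750] = 15.1474; exercise value = 17.5000 > continuation, so V_d = 17.5000 (exercise)
Node 0 (S = 50): continuation = e^(−0.04)·[0.6360·4.7010 + 0.3640·17.5000] = 8.9924; exercise value = 10.0000 > continuation, so V_0 = 10.0000 (exercise)

$10.00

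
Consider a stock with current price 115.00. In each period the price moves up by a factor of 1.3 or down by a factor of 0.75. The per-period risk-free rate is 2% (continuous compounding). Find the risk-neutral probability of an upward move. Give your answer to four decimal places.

p = 0.4913

Risk-neutral probability p = (e^0.02 − 0.75)/(1.3 − 0.75) = 0.2702/0.5500 = 0.4913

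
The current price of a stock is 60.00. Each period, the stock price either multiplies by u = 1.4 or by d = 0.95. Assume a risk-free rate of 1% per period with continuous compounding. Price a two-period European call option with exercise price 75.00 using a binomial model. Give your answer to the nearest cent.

1.83

Risk-neutral probability p = (e^0.01 − 0.95)/(1.4 − 0.95) = 0.0601/0.4500 = 0.1334
Terminal stock prices: S_uu = 117.6, S_ud = 79.8, S_dd = 54.15
Terminal payoffs (S − K): max(42.6, 0) = 42.6, max(4.8, 0) = 4.8, max(-20.85, 0) = 0
Node u (S = 84): V_u = e^(−0.01)·[0.1334·42.6000 + 0.8666·4.8000] = 9.7463
Node d (S = 57): V_d = e^(−0.01)·[0.1334·4.8000 + 0.8666·0.0000] = 0.6342
Node 0 (S = 60): V_0 = e^(−0.01)·[0.1334·9.7463 + 0.8666·0.6342] = 1.8317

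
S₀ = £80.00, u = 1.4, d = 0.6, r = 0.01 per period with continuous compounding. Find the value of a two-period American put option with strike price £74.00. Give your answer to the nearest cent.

Risk-neutral probability p = (e^0.01 − 0.6)/(1.4 − 0.6) = 0.4101/0.8000 = 0.5126
Terminal stock prices: S_uu = 156.8, S_ud = 67.2, S_dd = 28.8
Terminal payoffs (K − S): max(-82.8, 0) = 0, max(6.8, 0) = 6.8, max(45.2, 0) = 45.2
Node u (S = 112): continuation = e^(−0.01)·[0.5126·0.0000 + 0.4874·6.8000] = 3.2816; exercise value = 0.0000 ≤ continuation, so V_u = 3.2816
Node d (S = 48): continuation = e^(−0.01)·[0.5126·6.8000 + 0.4874·45.2000] = 25.2637; exercise value = 26.0000 > continuation, so V_d = 26.0000 (exercise)
Node 0 (S = 80): continuation = e^(−0.01)·[0.5126·3.2816 + 0.4874·26.0000] = 14.2126; exercise value = 0.0000 ≤ continuation, so V_0 = 14.2126

£14.21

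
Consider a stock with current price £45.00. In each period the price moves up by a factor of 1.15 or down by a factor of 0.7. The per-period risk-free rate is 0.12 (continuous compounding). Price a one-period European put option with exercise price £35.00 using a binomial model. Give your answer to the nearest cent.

£0.16

Risk-neutral probability p = (e^0.12 − 0.7)/(1.15 − 0.7) = 0.4275/0.4500 = 0.9500
Terminal stock prices: S_u = 51.75, S_d = 31.5
Terminal payoffs (K − S): max(-16.75, 0) = 0, max(3.5, 0) = 3.5
Node 0 (S = 45): V_0 = e^(−0.12)·[0.9500·0.0000 + 0.0500·3.5000] = 0.1552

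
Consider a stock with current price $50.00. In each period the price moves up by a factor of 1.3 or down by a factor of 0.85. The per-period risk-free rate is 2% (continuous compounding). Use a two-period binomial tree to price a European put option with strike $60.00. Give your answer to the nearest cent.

Risk-neutral probability p = (e^0.02 − 0.85)/(1.3 − 0.85) = 0.1702/0.4500 = 0.3782
Terminal stock prices: S_uu = 84.5, S_ud = 55.25, S_dd = 36.12
Terminal payoffs (K − S): max(-24.5, 0) = 0, max(4.75, 0) = 4.75, max(23.88, 0) = 23.88
Node u (S = 65): V_u = e^(−0.02)·[0.3782·0.0000 + 0.6218·4.7500] = 2.8949
Node d (S = 42.5): V_d = e^(−0.02)·[0.3782·4.7500 + 0.6218·23.8750] = 16.3119
Node 0 (S = 50): V_0 = e^(−0.02)·[0.3782·2.8949 + 0.6218·16.3119] = 11.0148

$11.01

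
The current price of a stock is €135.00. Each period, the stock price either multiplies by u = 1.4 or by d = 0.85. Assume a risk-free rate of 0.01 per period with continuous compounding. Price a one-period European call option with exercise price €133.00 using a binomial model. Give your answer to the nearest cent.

€16.13

Risk-neutral probability p = (e^0.01 − 0.85)/(1.4 − 0.85) = 0.1601/0.5500 = 0.2910
Terminal stock prices: S_u = 189, S_d = 114.8
Terminal payoffs (S − K): max(56, 0) = 56, max(-18.25, 0) = 0
Node 0 (S = 135): V_0 = e^(−0.01)·[0.2910·56.0000 + 0.7090·0.0000] = 16.1339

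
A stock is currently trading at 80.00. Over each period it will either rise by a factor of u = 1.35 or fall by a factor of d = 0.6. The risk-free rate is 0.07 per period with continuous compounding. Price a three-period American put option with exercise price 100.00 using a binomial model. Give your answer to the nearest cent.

Risk-neutral probability p = (e^0.07 − 0.6)/(1.35 − 0.6) = 0.4725/0.7500 = 0.6300
Terminal stock prices: S_uuu = 196.8, S_uud = 87.48, S_udd = 38.88, S_ddd = 17.28
Terminal payoffs (K − S): max(-96.83, 0) = 0, max(12.52, 0) = 12.52, max(61.12, 0) = 61.12, max(82.72, 0) = 82.72
Node uu (S = 145.8): continuation = e^(−0.07)·[0.6300·0.0000 + 0.3700·12.5200] = 4.3191; exercise value = 0.0000 ≤ continuation, so V_uu = 4.3191
Node ud (S = 64.8): continuation = e^(−0.07)·[0.6300·12.5200 + 0.3700·61.1200] = 28.4394; exercise value = 35.2000 > continuation, so V_ud = 35.2000 (exercise)
Node dd (S = 28.8): continuation = e^(−0.07)·[0.6300·61.1200 + 0.3700·82.7200] = 64.4394; exercise value = 71.2000 > continuation, so V_dd = 71.2000 (exercise)
Node u (S = 108): continuation = e^(−0.07)·[0.6300·4.3191 + 0.3700·35.2000] = 14.6803; exercise value = 0.0000 ≤ continuation, so V_u = 14.6803
Node d (S = 48): continuation = e^(−0.07)·[0.6300·35.2000 + 0.3700·71.2000] = 45.2394; exercise value = 52.0000 > continuation, so V_d = 52.0000 (exercise)
Node 0 (S = 80): continuation = e^(−0.07)·[0.6300·14.6803 + 0.3700·52.0000] = 26.5622; exercise value = 20.0000 ≤ continuation, so V_0 = 26.5622

26.56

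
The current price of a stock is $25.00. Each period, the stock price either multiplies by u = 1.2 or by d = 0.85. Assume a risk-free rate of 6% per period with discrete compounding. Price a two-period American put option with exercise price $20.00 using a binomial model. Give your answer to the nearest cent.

$0.28

Risk-neutral probability p = (1 + 0.06 − 0.85)/(1.2 − 0.85) = 0.2100/0.3500 = 0.6000
Terminal stock prices: S_uu = 36, S_ud = 25.5, S_dd = 18.06
Terminal payoffs (K − S): max(-16, 0) = 0, max(-5.5, 0) = 0, max(1.938, 0) = 1.938
Node u (S = 30): continuation = 1/1.06·[0.6000·0.0000 + 0.4000·0.0000] = 0.0000; exercise value = 0.0000 ≤ continuation, so V_u = 0.0000
Node d (S = 21.25): continuation = 1/1.06·[0.6000·0.0000 + 0.4000·1.9375] = 0.7311; exercise value = 0.0000 ≤ continuation, so V_d = 0.7311
Node 0 (S = 25): continuation = 1/1.06·[0.6000·0.0000 + 0.4000·0.7311] = 0.2759; exercise value = 0.0000 ≤ continuation, so V_0 = 0.2759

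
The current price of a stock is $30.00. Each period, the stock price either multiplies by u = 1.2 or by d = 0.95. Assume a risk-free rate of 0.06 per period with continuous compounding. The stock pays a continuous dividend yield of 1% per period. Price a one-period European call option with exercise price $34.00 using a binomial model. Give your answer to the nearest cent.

Per-period risk-free factor R = e^0.06 = 1.0618; dividend-adjusted growth = e^(0.06−0.01) = 1.0513.
Risk-neutral probability p = (1.0513 − 0.95)/(1.2 − 0.95) = 0.1013/0.2500 = 0.4051
Terminal stock prices: S_u = 36, S_d = 28.5
Terminal payoffs (S − K): max(2, 0) = 2, max(-5.5, 0) = 0
Node 0 (S = 30): V_0 = e^(−0.06)·[0.4051·2.0000 + 0.5949·0.0000] = 0.7630

$0.76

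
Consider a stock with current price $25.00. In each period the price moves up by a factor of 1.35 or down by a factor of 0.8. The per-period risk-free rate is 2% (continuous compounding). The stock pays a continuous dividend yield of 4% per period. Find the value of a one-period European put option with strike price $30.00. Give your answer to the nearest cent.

$6.59

Per-period risk-free factor R = e^0.02 = 1.0202; dividend-adjusted growth = e^(0.02−0.04) = 0.9802.
Risk-neutral probability p = (0.9802 − 0.8)/(1.35 − 0.8) = 0.1802/0.5500 = 0.3276
Terminal stock prices: S_u = 33.75, S_d = 20
Terminal payoffs (K − S): max(-3.75, 0) = 0, max(10, 0) = 10
Node 0 (S = 25): V_0 = e^(−0.02)·[0.3276·0.0000 + 0.6724·10.0000] = 6.5905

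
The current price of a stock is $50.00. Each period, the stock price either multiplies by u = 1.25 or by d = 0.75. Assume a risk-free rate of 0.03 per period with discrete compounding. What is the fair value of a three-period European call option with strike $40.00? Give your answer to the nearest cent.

Risk-neutral probability p = (1 + 0.03 − 0.75)/(1.25 − 0.75) = 0.2800/0.5000 = 0.5600
Terminal stock prices: S_uuu = 97.66, S_uud = 58.59, S_udd = 35.16, S_ddd = 21.09
Terminal payoffs (S − K): max(57.66, 0) = 57.66, max(18.59, 0) = 18.59, max(-4.844, 0) = 0, max(-18.91, 0) = 0
Node uu (S = 78.12): V_uu = 1/1.03·[0.5600·57.6562 + 0.4400·18.5938] = 39.2900
Node ud (S = 46.88): V_ud = 1/1.03·[0.5600·18.5938 + 0.4400·0.0000] = 10.1092
Node dd (S = 28.12): V_dd = 1/1.03·[0.5600·0.0000 + 0.4400·0.0000] = 0.0000
Node u (S = 62.5): V_u = 1/1.03·[0.5600·39.2900 + 0.4400·10.1092] = 25.6801
Node d (S = 37.5): V_d = 1/1.03·[0.5600·10.1092 + 0.4400·0.0000] = 5.4963
Node 0 (S = 50): V_0 = 1/1.03·[0.5600·25.6801 + 0.4400·5.4963] = 16.3099

$16.31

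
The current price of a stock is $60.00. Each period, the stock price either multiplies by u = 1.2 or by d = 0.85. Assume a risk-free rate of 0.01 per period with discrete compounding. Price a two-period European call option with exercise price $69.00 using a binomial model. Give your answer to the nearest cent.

$3.56

Risk-neutral probability p = (1 + 0.01 − 0.85)/(1.2 − 0.85) = 0.1600/0.3500 = 0.4571
Terminal stock prices: S_uu = 86.4, S_ud = 61.2, S_dd = 43.35
Terminal payoffs (S − K): max(17.4, 0) = 17.4, max(-7.8, 0) = 0, max(-25.65, 0) = 0
Node u (S = 72): V_u = 1/1.01·[0.4571·17.4000 + 0.5429·0.0000] = 7.8755
Node d (S = 51): V_d = 1/1.01·[0.4571·0.0000 + 0.5429·0.0000] = 0.0000
Node 0 (S = 60): V_0 = 1/1.01·[0.4571·7.8755 + 0.5429·0.0000] = 3.5646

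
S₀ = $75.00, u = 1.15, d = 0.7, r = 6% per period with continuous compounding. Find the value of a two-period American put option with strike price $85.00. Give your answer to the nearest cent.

Risk-neutral probability p = (e^0.06 − 0.7)/(1.15 − 0.7) = 0.3618/0.4500 = 0.8041
Terminal stock prices: S_uu = 99.19, S_ud = 60.37, S_dd = 36.75
Terminal payoffs (K − S): max(-14.19, 0) = 0, max(24.63, 0) = 24.63, max(48.25, 0) = 48.25
Node u (S = 86.25): continuation = e^(−0.06)·[0.8041·0.0000 + 0.1959·24.6250] = 4.5435; exercise value = 0.0000 ≤ continuation, so V_u = 4.5435
Node d (S = 52.5): continuation = e^(−0.06)·[0.8041·24.6250 + 0.1959·48.2500] = 27.5500; exercise value = 32.5000 > continuation, so V_d = 32.5000 (exercise)
Node 0 (S = 75): continuation = e^(−0.06)·[0.8041·4.5435 + 0.1959·32.5000] = 9.4372; exercise value = 10.0000 > continuation, so V_0 = 10.0000 (exercise)

$10.00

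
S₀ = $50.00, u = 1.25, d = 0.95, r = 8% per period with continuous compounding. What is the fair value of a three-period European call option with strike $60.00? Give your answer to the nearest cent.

$6.28

Risk-neutral probability p = (e^0.08 − 0.95)/(1.25 − 0.95) = 0.1333/0.3000 = 0.4443
Terminal stock prices: S_uuu = 97.66, S_uud = 74.22, S_udd = 56.41, S_ddd = 42.87
Terminal payoffs (S − K): max(37.66, 0) = 37.66, max(14.22, 0) = 14.22, max(-3.594, 0) = 0, max(-17.13, 0) = 0
Node uu (S = 78.12): V_uu = e^(−0.08)·[0.4443·37.6562 + 0.5557·14.2188] = 22.7380
Node ud (S = 59.38): V_ud = e^(−0.08)·[0.4443·14.2188 + 0.5557·0.0000] = 5.8316
Node dd (S = 45.12): V_dd = e^(−0.08)·[0.4443·0.0000 + 0.5557·0.0000] = 0.0000
Node u (S = 62.5): V_u = e^(−0.08)·[0.4443·22.7380 + 0.5557·5.8316] = 12.3171
Node d (S = 47.5): V_d = e^(−0.08)·[0.4443·5.8316 + 0.5557·0.0000] = 2.3917
Node 0 (S = 50): V_0 = e^(−0.08)·[0.4443·12.3171 + 0.5557·2.3917] = 6.2785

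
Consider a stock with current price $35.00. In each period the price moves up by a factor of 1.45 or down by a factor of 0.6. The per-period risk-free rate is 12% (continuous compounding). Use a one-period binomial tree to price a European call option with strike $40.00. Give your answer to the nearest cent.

Risk-neutral probability p = (e^0.12 − 0.6)/(1.45 − 0.6) = 0.5275/0.8500 = 0.6206
Terminal stock prices: S_u = 50.75, S_d = 21
Terminal payoffs (S − K): max(10.75, 0) = 10.75, max(-19, 0) = 0
Node 0 (S = 35): V_0 = e^(−0.12)·[0.6206·10.7500 + 0.3794·0.0000] = 5.9169

$5.92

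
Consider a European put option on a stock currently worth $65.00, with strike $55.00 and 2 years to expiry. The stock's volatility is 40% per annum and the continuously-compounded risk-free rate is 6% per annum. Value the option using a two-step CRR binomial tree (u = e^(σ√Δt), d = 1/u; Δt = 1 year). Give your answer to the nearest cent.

CRR parameters: u = e^(σ√Δt) = e^(0.4·√1) = 1.4918, d = 1/u = 0.6703
Per-period rate: rΔt = 0.06·1 = 0.06, so R = e^0.06 = 1.0618
Risk-neutral probability p = (e^0.06 − 0.6703)/(1.4918 − 0.6703) = 0.3915/0.8215 = 0.4766
Terminal stock prices: S_uu = 144.7, S_ud = 65, S_dd = 29.21
Terminal payoffs (K − S): max(-89.66, 0) = 0, max(-10, 0) = 0, max(25.79, 0) = 25.79
Node u (S = 96.97): V_u = e^(−0.06)·[0.4766·0.0000 + 0.5234·0.0000] = 0.0000
Node d (S = 43.57): V_d = e^(−0.06)·[0.4766·0.0000 + 0.5234·25.7936] = 12.7146
Node 0 (S = 65): V_0 = e^(−0.06)·[0.4766·0.0000 + 0.5234·12.7146] = 6.2674

$6.27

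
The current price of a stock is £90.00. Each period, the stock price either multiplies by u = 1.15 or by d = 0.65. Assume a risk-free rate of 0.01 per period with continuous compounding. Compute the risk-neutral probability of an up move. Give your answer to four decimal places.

Risk-neutral probability p = (e^0.01 − 0.65)/(1.15 − 0.65) = 0.3601/0.5000 = 0.7201

p = 0.7201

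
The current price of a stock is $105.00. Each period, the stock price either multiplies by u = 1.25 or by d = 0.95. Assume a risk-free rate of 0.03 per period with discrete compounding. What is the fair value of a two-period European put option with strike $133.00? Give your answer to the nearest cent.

$22.45

Risk-neutral probability p = (1 + 0.03 − 0.95)/(1.25 − 0.95) = 0.0800/0.3000 = 0.2667
Terminal stock prices: S_uu = 164.1, S_ud = 124.7, S_dd = 94.76
Terminal payoffs (K − S): max(-31.06, 0) = 0, max(8.312, 0) = 8.312, max(38.24, 0) = 38.24
Node u (S = 131.2): V_u = 1/1.03·[0.2667·0.0000 + 0.7333·8.3125] = 5.9183
Node d (S = 99.75): V_d = 1/1.03·[0.2667·8.3125 + 0.7333·38.2375] = 29.3762
Node 0 (S = 105): V_0 = 1/1.03·[0.2667·5.9183 + 0.7333·29.3762] = 22.4473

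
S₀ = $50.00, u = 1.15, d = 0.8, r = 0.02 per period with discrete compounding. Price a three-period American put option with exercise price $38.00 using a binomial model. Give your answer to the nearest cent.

Risk-neutral probability p = (1 + 0.02 − 0.8)/(1.15 − 0.8) = 0.2200/0.3500 = 0.6286
Terminal stock prices: S_uuu = 76.04, S_uud = 52.9, S_udd = 36.8, S_ddd = 25.6
Terminal payoffs (K − S): max(-38.04, 0) = 0, max(-14.9, 0) = 0, max(1.2, 0) = 1.2, max(12.4, 0) = 12.4
Node uu (S = 66.12): continuation = 1/1.02·[0.6286·0.0000 + 0.3714·0.0000] = 0.0000; exercise value = 0.0000 ≤ continuation, so V_uu = 0.0000
Node ud (S = 46): continuation = 1/1.02·[0.6286·0.0000 + 0.3714·1.2000] = 0.4370; exercise value = 0.0000 ≤ continuation, so V_ud = 0.4370
Node dd (S = 32): continuation = 1/1.02·[0.6286·1.2000 + 0.3714·12.4000] = 5.2549; exercise value = 6.0000 > continuation, so V_dd = 6.0000 (exercise)
Node u (S = 57.5): continuation = 1/1.02·[0.6286·0.0000 + 0.3714·0.4370] = 0.1591; exercise value = 0.0000 ≤ continuation, so V_u = 0.1591
Node d (S = 40): continuation = 1/1.02·[0.6286·0.4370 + 0.3714·6.0000] = 2.4542; exercise value = 0.0000 ≤ continuation, so V_d = 2.4542
Node 0 (S = 50): continuation = 1/1.02·[0.6286·0.1591 + 0.3714·2.4542] = 0.9917; exercise value = 0.0000 ≤ continuation, so V_0 = 0.9917

$0.99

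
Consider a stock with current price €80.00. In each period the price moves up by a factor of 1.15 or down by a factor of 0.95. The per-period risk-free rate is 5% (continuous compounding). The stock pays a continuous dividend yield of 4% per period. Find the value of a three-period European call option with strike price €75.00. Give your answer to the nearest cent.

€8.29

Per-period risk-free factor R = e^0.05 = 1.0513; dividend-adjusted growth = e^(0.05−0.04) = 1.0101.
Risk-neutral probability p = (1.0101 − 0.95)/(1.15 − 0.95) = 0.0601/0.2000 = 0.3003
Terminal stock prices: S_uuu = 121.7, S_uud = 100.5, S_udd = 83.03, S_ddd = 68.59
Terminal payoffs (S − K): max(46.67, 0) = 46.67, max(25.51, 0) = 25.51, max(8.03, 0) = 8.03, max(-6.41, 0) = 0
Node uu (S = 105.8): V_uu = e^(−0.05)·[0.3003·46.6700 + 0.6997·25.5100] = 30.3093
Node ud (S = 87.4): V_ud = e^(−0.05)·[0.3003·25.5100 + 0.6997·8.0300] = 12.6308
Node dd (S = 72.2): V_dd = e^(−0.05)·[0.3003·8.0300 + 0.6997·0.0000] = 2.2934
Node u (S = 92): V_u = e^(−0.05)·[0.3003·30.3093 + 0.6997·12.6308] = 17.0639
Node d (S = 76): V_d = e^(−0.05)·[0.3003·12.6308 + 0.6997·2.2934] = 5.1340
Node 0 (S = 80): V_0 = e^(−0.05)·[0.3003·17.0639 + 0.6997·5.1340] = 8.2909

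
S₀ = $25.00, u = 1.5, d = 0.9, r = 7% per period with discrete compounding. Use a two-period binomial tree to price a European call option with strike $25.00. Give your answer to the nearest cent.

$5.29

Risk-neutral probability p = (1 + 0.07 − 0.9)/(1.5 − 0.9) = 0.1700/0.6000 = 0.2833
Terminal stock prices: S_uu = 56.25, S_ud = 33.75, S_dd = 20.25
Terminal payoffs (S − K): max(31.25, 0) = 31.25, max(8.75, 0) = 8.75, max(-4.75, 0) = 0
Node u (S = 37.5): V_u = 1/1.07·[0.2833·31.2500 + 0.7167·8.7500] = 14.1355
Node d (S = 22.5): V_d = 1/1.07·[0.2833·8.7500 + 0.7167·0.0000] = 2.3170
Node 0 (S = 25): V_0 = 1/1.07·[0.2833·14.1355 + 0.7167·2.3170] = 5.2949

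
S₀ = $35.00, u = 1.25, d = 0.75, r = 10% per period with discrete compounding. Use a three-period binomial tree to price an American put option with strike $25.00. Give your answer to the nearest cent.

Risk-neutral probability p = (1 + 0.1 − 0.75)/(1.25 − 0.75) = 0.3500/0.5000 = 0.7000
Terminal stock prices: S_uuu = 68.36, S_uud = 41.02, S_udd = 24.61, S_ddd = 14.77
Terminal payoffs (K − S): max(-43.36, 0) = 0, max(-16.02, 0) = 0, max(0.3906, 0) = 0.3906, max(10.23, 0) = 10.23
Node uu (S = 54.69): continuation = 1/1.1·[0.7000·0.0000 + 0.3000·0.0000] = 0.0000; exercise value = 0.0000 ≤ continuation, so V_uu = 0.0000
Node ud (S = 32.81): continuation = 1/1.1·[0.7000·0.0000 + 0.3000·0.3906] = 0.1065; exercise value = 0.0000 ≤ continuation, so V_ud = 0.1065
Node dd (S = 19.69): continuation = 1/1.1·[0.7000·0.3906 + 0.3000·10.2344] = 3.0398; exercise value = 5.3125 > continuation, so V_dd = 5.3125 (exercise)
Node u (S = 43.75): continuation = 1/1.1·[0.7000·0.0000 + 0.3000·0.1065] = 0.0291; exercise value = 0.0000 ≤ continuation, so V_u = 0.0291
Node d (S = 26.25): continuation = 1/1.1·[0.7000·0.1065 + 0.3000·5.3125] = 1.5167; exercise value = 0.0000 ≤ continuation, so V_d = 1.5167
Node 0 (S = 35): continuation = 1/1.1·[0.7000·0.0291 + 0.3000·1.5167] = 0.4321; exercise value = 0.0000 ≤ continuation, so V_0 = 0.4321

$0.43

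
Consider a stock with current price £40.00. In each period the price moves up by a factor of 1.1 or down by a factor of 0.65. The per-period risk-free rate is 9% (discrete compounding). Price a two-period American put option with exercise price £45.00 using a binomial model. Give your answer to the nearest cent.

£5.00

Risk-neutral probability p = (1 + 0.09 − 0.65)/(1.1 − 0.65) = 0.4400/0.4500 = 0.9778
Terminal stock prices: S_uu = 48.4, S_ud = 28.6, S_dd = 16.9
Terminal payoffs (K − S): max(-3.4, 0) = 0, max(16.4, 0) = 16.4, max(28.1, 0) = 28.1
Node u (S = 44): continuation = 1/1.09·[0.9778·0.0000 + 0.0222·16.4000] = 0.3344; exercise value = 1.0000 > continuation, so V_u = 1.0000 (exercise)
Node d (S = 26): continuation = 1/1.09·[0.9778·16.4000 + 0.0222·28.1000] = 15.2844; exercise value = 19.0000 > continuation, so V_d = 19.0000 (exercise)
Node 0 (S = 40): continuation = 1/1.09·[0.9778·1.0000 + 0.0222·19.0000] = 1.2844; exercise value = 5.0000 > continuation, so V_0 = 5.0000 (exercise)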